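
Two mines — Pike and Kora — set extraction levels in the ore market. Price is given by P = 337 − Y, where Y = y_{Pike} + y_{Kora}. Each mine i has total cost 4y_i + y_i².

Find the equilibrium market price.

Mine Pike's profit: π = y_{Pike}(337 − (y_{Pike} + y_{Kora})) − 4y_{Pike} − y_{Pike}².
∂π/∂y_{Pike} = 333 − 4y_{Pike} − y_{Kora} = 0, so y_{Pike} = 83.25 − 0.25y_{Kora}.
The game is symmetric, so in equilibrium y_{Kora} = y_{Pike}: the reaction function gives 1.25y_{Pike} = 83.25, hence y_{Pike} = 66.6.
Equilibrium price: P = 337 − 133.2 = 203.8.

203.8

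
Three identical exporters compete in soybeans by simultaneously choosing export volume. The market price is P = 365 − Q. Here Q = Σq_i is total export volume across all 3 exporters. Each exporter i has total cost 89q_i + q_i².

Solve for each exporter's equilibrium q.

46

A representative exporter's profit is π_i = q_i(365 − Q) − 89q_i − q_i², with Q = q_i + Σ_{j≠i} q_j.
First-order condition: 276 − 4q_i − Σ_{j≠i} q_j = 0.
With identical exporters, set every q_j = q: then 276 − 4q − 2q = 0, i.e. q = 276/6 = 46.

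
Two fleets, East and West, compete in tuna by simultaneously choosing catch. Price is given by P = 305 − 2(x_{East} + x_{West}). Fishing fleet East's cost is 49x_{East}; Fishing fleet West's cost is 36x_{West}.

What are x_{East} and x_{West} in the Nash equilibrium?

40.5, 47

Fishing fleet East's profit: π = x_{East}(305 − 2(x_{East} + x_{West})) − 49x_{East}.
∂π/∂x_{East} = 256 − 4x_{East} − 2x_{West} = 0, so x_{East} = 64 − 0.5x_{West}.
By the same steps for West: x_{West} = 67.25 − 0.5x_{East}.
Substituting the second reaction function into the first: x_{East} = 64 − 0.5(67.25 − 0.5x_{East}), which gives 0.75x_{East} = 30.375 ⇒ x_{East} = 40.5.
Then x_{West} = 67.25 − 0.5·40.5 = 47.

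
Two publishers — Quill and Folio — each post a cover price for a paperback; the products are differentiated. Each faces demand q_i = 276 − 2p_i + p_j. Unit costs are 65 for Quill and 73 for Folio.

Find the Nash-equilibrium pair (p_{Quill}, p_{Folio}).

136.4, 139.6

Quill's profit: π = (p_{Quill} − 65)(276 − 2p_{Quill} + p_{Folio}).
∂π/∂p_{Quill} = 406 − 4p_{Quill} + p_{Folio} = 0 ⇒ p_{Quill} = 101.5 + 0.25p_{Folio}.
Similarly p_{Folio} = 105.5 + 0.25p_{Quill}.
Plugging p_{Folio} into Quill's best response: p_{Quill} = 101.5 + 0.25(105.5 + 0.25p_{Quill}) ⇒ 0.9375p_{Quill} = 127.875, so p_{Quill} = 136.4.
Then p_{Folio} = 105.5 + 0.25·136.4 = 139.6.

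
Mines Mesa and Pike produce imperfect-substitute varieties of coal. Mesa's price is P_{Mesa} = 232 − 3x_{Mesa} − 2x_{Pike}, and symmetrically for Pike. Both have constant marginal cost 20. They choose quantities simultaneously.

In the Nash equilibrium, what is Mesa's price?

99.5

Mine Mesa's profit: π = x_{Mesa}(232 − 3x_{Mesa} − 2x_{Pike}) − 20x_{Mesa}.
∂π/∂x_{Mesa} = 212 − 6x_{Mesa} − 2x_{Pike} = 0 ⇒ x_{Mesa} = 106/3 − (1/3)x_{Pike}.
Setting x_{Mesa} = x_{Pike} in the reaction function: x_{Mesa} = 106/3 − (1/3)x_{Mesa}, so x_{Mesa} = (106/3) / (4/3) = 26.5.
P_{Mesa} = 232 − 3·26.5 − 2·26.5 = 99.5.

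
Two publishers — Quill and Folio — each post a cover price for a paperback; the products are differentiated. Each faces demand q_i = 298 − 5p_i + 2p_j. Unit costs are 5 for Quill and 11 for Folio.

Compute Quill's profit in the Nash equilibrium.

Quill's profit: π = (p_{Quill} − 5)(298 − 5p_{Quill} + 2p_{Folio}).
∂π/∂p_{Quill} = 323 − 10p_{Quill} + 2p_{Folio} = 0 ⇒ p_{Quill} = 32.3 + 0.2p_{Folio}.
Similarly p_{Folio} = 35.3 + 0.2p_{Quill}.
Plugging p_{Folio} into Quill's best response: p_{Quill} = 32.3 + 0.2(35.3 + 0.2p_{Quill}) ⇒ 0.96p_{Quill} = 39.36, so p_{Quill} = 41.
Then p_{Folio} = 35.3 + 0.2·41 = 43.5.
q_{Quill} = 298 − 5·41 + 2·43.5 = 180.
Profit = (41 − 5)·180 = 6480.

6480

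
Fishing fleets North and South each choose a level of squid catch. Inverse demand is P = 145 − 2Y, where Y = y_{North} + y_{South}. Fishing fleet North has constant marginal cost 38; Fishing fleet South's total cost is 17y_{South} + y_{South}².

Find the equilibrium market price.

Fishing fleet North's profit: π = y_{North}(145 − 2(y_{North} + y_{South})) − 38y_{North}.
∂π/∂y_{North} = 107 − 4y_{North} − 2y_{South} = 0, so y_{North} = 26.75 − 0.5y_{South}.
For South: ∂π/∂y_{South} = 128 − 6y_{South} − 2y_{North} = 0 ⇒ y_{South} = 64/3 − (1/3)y_{North}.
Substituting the second reaction function into the first: y_{North} = 26.75 − 0.5(64/3 − (1/3)y_{North}), which gives (5/6)y_{North} = 193/12 ⇒ y_{North} = 19.3.
Then y_{South} = 64/3 − (1/3)·19.3 = 14.9.
Equilibrium price: P = 145 − 2·34.2 = 76.6.

76.6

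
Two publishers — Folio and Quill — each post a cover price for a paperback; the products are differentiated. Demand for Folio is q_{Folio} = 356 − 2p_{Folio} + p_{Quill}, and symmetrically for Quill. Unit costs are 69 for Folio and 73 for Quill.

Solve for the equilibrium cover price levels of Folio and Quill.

Folio's profit: π = (p_{Folio} − 69)(356 − 2p_{Folio} + p_{Quill}).
∂π/∂p_{Folio} = 494 − 4p_{Folio} + p_{Quill} = 0 ⇒ p_{Folio} = 123.5 + 0.25p_{Quill}.
Similarly p_{Quill} = 125.5 + 0.25p_{Folio}.
Substituting the second reaction function into the first: p_{Folio} = 123.5 + 0.25(125.5 + 0.25p_{Folio}), which gives 0.9375p_{Folio} = 154.875 ⇒ p_{Folio} = 165.2.
Then p_{Quill} = 125.5 + 0.25·165.2 = 166.8.

165.2, 166.8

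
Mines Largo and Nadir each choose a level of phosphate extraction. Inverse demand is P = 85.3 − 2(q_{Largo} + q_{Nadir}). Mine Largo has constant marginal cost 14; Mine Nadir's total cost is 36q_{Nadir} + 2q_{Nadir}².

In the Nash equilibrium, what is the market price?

47.7

Mine Largo's profit: π = q_{Largo}(85.3 − 2(q_{Largo} + q_{Nadir})) − 14q_{Largo}.
∂π/∂q_{Largo} = 71.3 − 4q_{Largo} − 2q_{Nadir} = 0, so q_{Largo} = 17.825 − 0.5q_{Nadir}.
For Nadir: ∂π/∂q_{Nadir} = 49.3 − 8q_{Nadir} − 2q_{Largo} = 0 ⇒ q_{Nadir} = 6.1625 − 0.25q_{Largo}.
Solving the two reaction functions simultaneously: (1 − (−0.5)(−0.25))q_{Largo} = 17.825 − 0.5·6.1625, so 0.875q_{Largo} = 2359/160 and q_{Largo} = 16.85.
Then q_{Nadir} = 6.1625 − 0.25·16.85 = 1.95.
Equilibrium price: P = 85.3 − 2·18.8 = 47.7.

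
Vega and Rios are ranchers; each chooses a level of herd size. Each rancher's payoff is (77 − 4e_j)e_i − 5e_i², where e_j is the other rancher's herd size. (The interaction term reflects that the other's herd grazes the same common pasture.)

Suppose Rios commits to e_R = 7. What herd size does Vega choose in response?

Vega's payoff is (77 − 4e_R)e_V − 5e_V².
∂π/∂e_V = 77 − 4e_R − 10e_V = 0, so e_V = 7.7 − 0.4e_R.
At e_R = 7: e_V = 7.7 − 0.4·7 = 4.9.

4.9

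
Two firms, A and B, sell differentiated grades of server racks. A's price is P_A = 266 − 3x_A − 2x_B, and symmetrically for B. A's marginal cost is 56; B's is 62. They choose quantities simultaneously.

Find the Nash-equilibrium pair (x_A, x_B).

26.625, 25.125

Firm A's profit: π = x_A(266 − 3x_A − 2x_B) − 56x_A.
∂π/∂x_A = 210 − 6x_A − 2x_B = 0 ⇒ x_A = 35 − (1/3)x_B.
Similarly x_B = 34 − (1/3)x_A.
Plugging x_B into A's best response: x_A = 35 − (1/3)(34 − (1/3)x_A) ⇒ (8/9)x_A = 71/3, so x_A = 26.625.
Then x_B = 34 − (1/3)·26.625 = 25.125.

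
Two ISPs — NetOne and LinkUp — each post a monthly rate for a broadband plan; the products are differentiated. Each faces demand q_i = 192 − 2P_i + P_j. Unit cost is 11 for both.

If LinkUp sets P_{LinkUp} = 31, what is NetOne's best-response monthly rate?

NetOne's profit: π = (P_{NetOne} − 11)(192 − 2P_{NetOne} + P_{LinkUp}).
∂π/∂P_{NetOne} = 214 − 4P_{NetOne} + P_{LinkUp} = 0 ⇒ P_{NetOne} = 53.5 + 0.25P_{LinkUp}.
At P_{LinkUp} = 31: P_{NetOne} = 53.5 + 0.25·31 = 61.25.

61.25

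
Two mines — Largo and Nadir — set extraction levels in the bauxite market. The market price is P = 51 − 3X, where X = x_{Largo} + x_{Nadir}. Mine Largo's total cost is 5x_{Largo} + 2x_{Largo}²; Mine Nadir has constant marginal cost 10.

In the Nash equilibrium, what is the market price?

Mine Largo's profit: π = x_{Largo}(51 − 3(x_{Largo} + x_{Nadir})) − 5x_{Largo} − 2x_{Largo}².
∂π/∂x_{Largo} = 46 − 10x_{Largo} − 3x_{Nadir} = 0, so x_{Largo} = 4.6 − 0.3x_{Nadir}.
For Nadir: ∂π/∂x_{Nadir} = 41 − 6x_{Nadir} − 3x_{Largo} = 0 ⇒ x_{Nadir} = 41/6 − 0.5x_{Largo}.
Substituting the second reaction function into the first: x_{Largo} = 4.6 − 0.3(41/6 − 0.5x_{Largo}), which gives 0.85x_{Largo} = 2.55 ⇒ x_{Largo} = 3.
Then x_{Nadir} = 41/6 − 0.5·3 = 16/3.
Equilibrium price: P = 51 − 3·(25/3) = 26.

26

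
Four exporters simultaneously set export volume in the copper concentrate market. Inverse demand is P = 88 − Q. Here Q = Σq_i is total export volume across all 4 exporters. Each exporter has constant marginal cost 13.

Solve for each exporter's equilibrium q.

A representative exporter's profit is π_i = q_i(88 − Q) − 13q_i, with Q = q_i + Σ_{j≠i} q_j.
First-order condition: 75 − 2q_i − Σ_{j≠i} q_j = 0.
With identical exporters, set every q_j = q: then 75 − 2q − 3q = 0, i.e. q = 75/5 = 15.

15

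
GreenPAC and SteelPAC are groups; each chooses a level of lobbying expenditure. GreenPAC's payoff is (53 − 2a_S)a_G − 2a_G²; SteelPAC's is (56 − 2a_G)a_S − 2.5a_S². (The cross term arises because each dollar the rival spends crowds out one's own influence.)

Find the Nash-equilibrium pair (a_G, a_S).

9.5625, 7.375

Expanding GreenPAC's payoff: 53a_G − 2a_Sa_G − 2a_G².
∂π/∂a_G = 53 − 2a_S − 4a_G = 0, so a_G = 13.25 − 0.5a_S.
Likewise for SteelPAC: a_S = 11.2 − 0.4a_G.
Substituting the second reaction function into the first: a_G = 13.25 − 0.5(11.2 − 0.4a_G), which gives 0.8a_G = 7.65 ⇒ a_G = 9.5625.
Then a_S = 11.2 − 0.4·9.5625 = 7.375.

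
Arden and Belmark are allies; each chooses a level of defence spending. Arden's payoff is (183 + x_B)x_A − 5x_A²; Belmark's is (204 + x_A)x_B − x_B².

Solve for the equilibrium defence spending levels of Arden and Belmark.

30, 117

Expanding Arden's payoff: 183x_A + x_Bx_A − 5x_A².
∂π/∂x_A = 183 + x_B − 10x_A = 0, so x_A = 18.3 + 0.1x_B.
Likewise for Belmark: x_B = 102 + 0.5x_A.
Solving the two reaction functions simultaneously: (1 − (0.1)(0.5))x_A = 18.3 + 0.1·102, so 0.95x_A = 28.5 and x_A = 30.
Then x_B = 102 + 0.5·30 = 117.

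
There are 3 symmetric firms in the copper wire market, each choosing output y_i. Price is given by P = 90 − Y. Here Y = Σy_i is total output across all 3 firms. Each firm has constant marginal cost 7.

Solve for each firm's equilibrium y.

20.75

A representative firm's profit is π_i = y_i(90 − Y) − 7y_i, with Y = y_i + Σ_{j≠i} y_j.
First-order condition: 83 − 2y_i − Σ_{j≠i} y_j = 0.
In a symmetric equilibrium every firm chooses the same y, so Σ_{j≠i} y_j = 2y. The condition becomes 83 − 4y = 0, giving y = 83/4 = 20.75.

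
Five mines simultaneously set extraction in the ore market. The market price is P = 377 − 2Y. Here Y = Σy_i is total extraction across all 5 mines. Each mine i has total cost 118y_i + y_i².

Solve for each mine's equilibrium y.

A representative mine's profit is π_i = y_i(377 − 2Y) − 118y_i − y_i², with Y = y_i + Σ_{j≠i} y_j.
First-order condition: 259 − 6y_i − 2Σ_{j≠i} y_j = 0.
With identical mines, set every y_j = y: then 259 − 6y − 8y = 0, i.e. y = 259/14 = 18.5.

18.5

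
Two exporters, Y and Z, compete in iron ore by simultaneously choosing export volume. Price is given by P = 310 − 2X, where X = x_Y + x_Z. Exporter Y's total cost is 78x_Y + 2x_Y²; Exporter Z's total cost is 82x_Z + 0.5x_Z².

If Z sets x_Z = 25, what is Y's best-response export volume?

Exporter Y's profit: π = x_Y(310 − 2(x_Y + x_Z)) − 78x_Y − 2x_Y².
∂π/∂x_Y = 232 − 8x_Y − 2x_Z = 0, so x_Y = 29 − 0.25x_Z.
At x_Z = 25: x_Y = 29 − 0.25·25 = 22.75.

22.75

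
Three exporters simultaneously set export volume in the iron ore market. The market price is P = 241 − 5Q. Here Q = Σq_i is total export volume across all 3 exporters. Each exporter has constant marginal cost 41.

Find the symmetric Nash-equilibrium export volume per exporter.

A representative exporter's profit is π_i = q_i(241 − 5Q) − 41q_i, with Q = q_i + Σ_{j≠i} q_j.
First-order condition: 200 − 10q_i − 5Σ_{j≠i} q_j = 0.
Imposing symmetry (q_j = q for all j) turns Σ_{j≠i} q_j into 2q, so 200 = 20q and q = 10.

10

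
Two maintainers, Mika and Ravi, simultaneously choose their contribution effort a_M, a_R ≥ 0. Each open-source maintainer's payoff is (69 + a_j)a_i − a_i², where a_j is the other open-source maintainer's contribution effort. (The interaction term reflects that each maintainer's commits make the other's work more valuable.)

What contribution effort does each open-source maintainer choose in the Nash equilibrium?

Mika's payoff is (69 + a_R)a_M − a_M².
∂π/∂a_M = 69 + a_R − 2a_M = 0, so a_M = 34.5 + 0.5a_R.
Setting a_M = a_R in the reaction function: a_M = 34.5 + 0.5a_M, so a_M = 34.5 / 0.5 = 69.

69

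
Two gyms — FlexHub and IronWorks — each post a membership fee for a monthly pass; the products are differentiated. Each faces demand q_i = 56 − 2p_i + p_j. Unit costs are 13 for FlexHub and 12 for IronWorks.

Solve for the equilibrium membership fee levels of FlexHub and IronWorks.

FlexHub's profit: π = (p_{FlexHub} − 13)(56 − 2p_{FlexHub} + p_{IronWorks}).
∂π/∂p_{FlexHub} = 82 − 4p_{FlexHub} + p_{IronWorks} = 0 ⇒ p_{FlexHub} = 20.5 + 0.25p_{IronWorks}.
Similarly p_{IronWorks} = 20 + 0.25p_{FlexHub}.
Plugging p_{IronWorks} into FlexHub's best response: p_{FlexHub} = 20.5 + 0.25(20 + 0.25p_{FlexHub}) ⇒ 0.9375p_{FlexHub} = 25.5, so p_{FlexHub} = 27.2.
Then p_{IronWorks} = 20 + 0.25·27.2 = 26.8.

27.2, 26.8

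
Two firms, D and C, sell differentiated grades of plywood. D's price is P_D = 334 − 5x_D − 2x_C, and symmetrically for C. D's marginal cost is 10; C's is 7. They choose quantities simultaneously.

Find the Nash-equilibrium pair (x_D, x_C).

26.9375, 27.3125

Firm D's profit: π = x_D(334 − 5x_D − 2x_C) − 10x_D.
∂π/∂x_D = 324 − 10x_D − 2x_C = 0 ⇒ x_D = 32.4 − 0.2x_C.
Similarly x_C = 32.7 − 0.2x_D.
Substituting the second reaction function into the first: x_D = 32.4 − 0.2(32.7 − 0.2x_D), which gives 0.96x_D = 25.86 ⇒ x_D = 26.9375.
Then x_C = 32.7 − 0.2·26.9375 = 27.3125.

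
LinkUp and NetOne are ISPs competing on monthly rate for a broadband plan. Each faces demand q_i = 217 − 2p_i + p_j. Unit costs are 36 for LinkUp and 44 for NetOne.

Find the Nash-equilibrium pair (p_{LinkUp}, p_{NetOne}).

LinkUp's profit: π = (p_{LinkUp} − 36)(217 − 2p_{LinkUp} + p_{NetOne}).
∂π/∂p_{LinkUp} = 289 − 4p_{LinkUp} + p_{NetOne} = 0 ⇒ p_{LinkUp} = 72.25 + 0.25p_{NetOne}.
Similarly p_{NetOne} = 76.25 + 0.25p_{LinkUp}.
Plugging p_{NetOne} into LinkUp's best response: p_{LinkUp} = 72.25 + 0.25(76.25 + 0.25p_{LinkUp}) ⇒ 0.9375p_{LinkUp} = 91.3125, so p_{LinkUp} = 97.4.
Then p_{NetOne} = 76.25 + 0.25·97.4 = 100.6.

97.4, 100.6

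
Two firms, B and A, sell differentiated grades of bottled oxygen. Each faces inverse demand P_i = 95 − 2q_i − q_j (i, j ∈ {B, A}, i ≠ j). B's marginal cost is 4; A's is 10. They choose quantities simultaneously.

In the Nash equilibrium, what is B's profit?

Firm B's profit: π = q_B(95 − 2q_B − q_A) − 4q_B.
∂π/∂q_B = 91 − 4q_B − q_A = 0 ⇒ q_B = 22.75 − 0.25q_A.
Similarly q_A = 21.25 − 0.25q_B.
Plugging q_A into B's best response: q_B = 22.75 − 0.25(21.25 − 0.25q_B) ⇒ 0.9375q_B = 17.4375, so q_B = 18.6.
Then q_A = 21.25 − 0.25·18.6 = 16.6.
P_B = 95 − 2·18.6 − 16.6 = 41.2.
Profit = (41.2 − 4)·18.6 = 691.92.

691.92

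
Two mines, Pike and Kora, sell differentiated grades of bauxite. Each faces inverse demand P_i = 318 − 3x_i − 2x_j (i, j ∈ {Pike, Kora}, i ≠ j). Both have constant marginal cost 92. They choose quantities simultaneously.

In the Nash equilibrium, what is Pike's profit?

2394.1875

Mine Pike's profit: π = x_{Pike}(318 − 3x_{Pike} − 2x_{Kora}) − 92x_{Pike}.
∂π/∂x_{Pike} = 226 − 6x_{Pike} − 2x_{Kora} = 0 ⇒ x_{Pike} = 113/3 − (1/3)x_{Kora}.
By symmetry x_{Kora} = x_{Pike}; substituting into the reaction function, (4/3)x_{Pike} = 113/3 and x_{Pike} = 28.25.
P_{Pike} = 318 − 3·28.25 − 2·28.25 = 176.75.
Profit = (176.75 − 92)·28.25 = 2394.1875.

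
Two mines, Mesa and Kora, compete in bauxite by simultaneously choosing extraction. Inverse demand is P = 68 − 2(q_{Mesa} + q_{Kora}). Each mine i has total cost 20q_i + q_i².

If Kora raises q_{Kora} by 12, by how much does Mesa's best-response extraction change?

Mine Mesa's profit: π = q_{Mesa}(68 − 2(q_{Mesa} + q_{Kora})) − 20q_{Mesa} − q_{Mesa}².
∂π/∂q_{Mesa} = 48 − 6q_{Mesa} − 2q_{Kora} = 0, so q_{Mesa} = 8 − (1/3)q_{Kora}.
The reaction-function slope is −1/3, so a 12-unit rise in q_{Kora} moves q_{Mesa} by −1/3 × 12 = −4. Mesa's best response falls — the actions are strategic substitutes.

-4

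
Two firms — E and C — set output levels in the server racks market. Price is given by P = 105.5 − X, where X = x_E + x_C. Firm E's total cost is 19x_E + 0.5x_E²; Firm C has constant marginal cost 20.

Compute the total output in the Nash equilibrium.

51.5

Firm E's profit: π = x_E(105.5 − (x_E + x_C)) − 19x_E − 0.5x_E².
∂π/∂x_E = 86.5 − 3x_E − x_C = 0, so x_E = 173/6 − (1/3)x_C.
For C: ∂π/∂x_C = 85.5 − 2x_C − x_E = 0 ⇒ x_C = 42.75 − 0.5x_E.
Plugging x_C into E's best response: x_E = 173/6 − (1/3)(42.75 − 0.5x_E) ⇒ (5/6)x_E = 175/12, so x_E = 17.5.
Then x_C = 42.75 − 0.5·17.5 = 34.
Total output: 17.5 + 34 = 51.5.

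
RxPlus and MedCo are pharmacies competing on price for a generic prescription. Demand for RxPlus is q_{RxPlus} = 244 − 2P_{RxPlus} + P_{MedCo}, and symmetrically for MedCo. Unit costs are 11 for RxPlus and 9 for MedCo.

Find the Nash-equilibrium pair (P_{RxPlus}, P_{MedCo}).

88.4, 87.6

RxPlus's profit: π = (P_{RxPlus} − 11)(244 − 2P_{RxPlus} + P_{MedCo}).
∂π/∂P_{RxPlus} = 266 − 4P_{RxPlus} + P_{MedCo} = 0 ⇒ P_{RxPlus} = 66.5 + 0.25P_{MedCo}.
Similarly P_{MedCo} = 65.5 + 0.25P_{RxPlus}.
Plugging P_{MedCo} into RxPlus's best response: P_{RxPlus} = 66.5 + 0.25(65.5 + 0.25P_{RxPlus}) ⇒ 0.9375P_{RxPlus} = 82.875, so P_{RxPlus} = 88.4.
Then P_{MedCo} = 65.5 + 0.25·88.4 = 87.6.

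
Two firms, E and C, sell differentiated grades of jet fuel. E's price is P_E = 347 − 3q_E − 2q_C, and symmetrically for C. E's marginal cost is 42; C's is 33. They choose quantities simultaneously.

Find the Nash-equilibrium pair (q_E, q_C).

Firm E's profit: π = q_E(347 − 3q_E − 2q_C) − 42q_E.
∂π/∂q_E = 305 − 6q_E − 2q_C = 0 ⇒ q_E = 305/6 − (1/3)q_C.
Similarly q_C = 157/3 − (1/3)q_E.
Substituting the second reaction function into the first: q_E = 305/6 − (1/3)(157/3 − (1/3)q_E), which gives (8/9)q_E = 601/18 ⇒ q_E = 37.5625.
Then q_C = 157/3 − (1/3)·37.5625 = 39.8125.

37.5625, 39.8125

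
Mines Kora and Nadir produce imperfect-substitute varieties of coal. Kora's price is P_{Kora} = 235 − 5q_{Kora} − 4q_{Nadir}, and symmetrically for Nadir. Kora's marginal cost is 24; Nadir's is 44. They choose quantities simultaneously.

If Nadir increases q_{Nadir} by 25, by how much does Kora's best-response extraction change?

Mine Kora's profit: π = q_{Kora}(235 − 5q_{Kora} − 4q_{Nadir}) − 24q_{Kora}.
∂π/∂q_{Kora} = 211 − 10q_{Kora} − 4q_{Nadir} = 0 ⇒ q_{Kora} = 21.1 − 0.4q_{Nadir}.
The reaction-function slope is −0.4, so a 25-unit rise in q_{Nadir} moves q_{Kora} by −0.4 × 25 = −10. Kora's best response falls — the actions are strategic substitutes.

-10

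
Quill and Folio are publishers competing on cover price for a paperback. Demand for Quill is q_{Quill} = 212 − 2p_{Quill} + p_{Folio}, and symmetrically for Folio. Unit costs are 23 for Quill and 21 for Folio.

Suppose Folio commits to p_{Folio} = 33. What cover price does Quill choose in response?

Quill's profit: π = (p_{Quill} − 23)(212 − 2p_{Quill} + p_{Folio}).
∂π/∂p_{Quill} = 258 − 4p_{Quill} + p_{Folio} = 0 ⇒ p_{Quill} = 64.5 + 0.25p_{Folio}.
At p_{Folio} = 33: p_{Quill} = 64.5 + 0.25·33 = 72.75.

72.75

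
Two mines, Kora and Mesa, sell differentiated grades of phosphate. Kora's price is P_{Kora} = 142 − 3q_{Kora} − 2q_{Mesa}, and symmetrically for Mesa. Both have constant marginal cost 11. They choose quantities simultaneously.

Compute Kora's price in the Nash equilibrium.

60.125

Mine Kora's profit: π = q_{Kora}(142 − 3q_{Kora} − 2q_{Mesa}) − 11q_{Kora}.
∂π/∂q_{Kora} = 131 − 6q_{Kora} − 2q_{Mesa} = 0 ⇒ q_{Kora} = 131/6 − (1/3)q_{Mesa}.
By symmetry q_{Mesa} = q_{Kora}; substituting into the reaction function, (4/3)q_{Kora} = 131/6 and q_{Kora} = 16.375.
P_{Kora} = 142 − 3·16.375 − 2·16.375 = 60.125.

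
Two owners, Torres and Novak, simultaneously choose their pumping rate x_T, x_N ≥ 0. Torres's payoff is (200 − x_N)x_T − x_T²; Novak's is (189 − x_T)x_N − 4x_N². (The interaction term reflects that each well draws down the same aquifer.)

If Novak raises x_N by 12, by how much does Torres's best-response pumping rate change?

Expanding Torres's payoff: 200x_T − x_Nx_T − x_T².
∂π/∂x_T = 200 − x_N − 2x_T = 0, so x_T = 100 − 0.5x_N.
The reaction-function slope is −0.5, so a 12-unit rise in x_N moves x_T by −0.5 × 12 = −6. Torres's best response falls — the actions are strategic substitutes.

-6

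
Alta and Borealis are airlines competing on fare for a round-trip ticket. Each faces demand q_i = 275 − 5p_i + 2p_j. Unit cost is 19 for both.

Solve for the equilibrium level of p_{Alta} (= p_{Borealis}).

46.25

Alta's profit: π = (p_{Alta} − 19)(275 − 5p_{Alta} + 2p_{Borealis}).
∂π/∂p_{Alta} = 370 − 10p_{Alta} + 2p_{Borealis} = 0 ⇒ p_{Alta} = 37 + 0.2p_{Borealis}.
The game is symmetric, so in equilibrium p_{Borealis} = p_{Alta}: the reaction function gives 0.8p_{Alta} = 37, hence p_{Alta} = 46.25.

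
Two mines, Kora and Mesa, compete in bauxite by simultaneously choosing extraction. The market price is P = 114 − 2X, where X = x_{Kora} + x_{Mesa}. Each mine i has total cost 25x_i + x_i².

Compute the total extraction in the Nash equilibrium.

Mine Kora's profit: π = x_{Kora}(114 − 2(x_{Kora} + x_{Mesa})) − 25x_{Kora} − x_{Kora}².
∂π/∂x_{Kora} = 89 − 6x_{Kora} − 2x_{Mesa} = 0, so x_{Kora} = 89/6 − (1/3)x_{Mesa}.
The game is symmetric, so in equilibrium x_{Mesa} = x_{Kora}: the reaction function gives (4/3)x_{Kora} = 89/6, hence x_{Kora} = 11.125.
Total extraction: 11.125 + 11.125 = 22.25.

22.25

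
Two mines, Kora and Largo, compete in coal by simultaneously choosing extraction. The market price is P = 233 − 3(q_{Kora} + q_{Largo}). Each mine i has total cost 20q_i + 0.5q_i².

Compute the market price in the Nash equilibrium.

105.2

Mine Kora's profit: π = q_{Kora}(233 − 3(q_{Kora} + q_{Largo})) − 20q_{Kora} − 0.5q_{Kora}².
∂π/∂q_{Kora} = 213 − 7q_{Kora} − 3q_{Largo} = 0, so q_{Kora} = 213/7 − (3/7)q_{Largo}.
The game is symmetric, so in equilibrium q_{Largo} = q_{Kora}: the reaction function gives (10/7)q_{Kora} = 213/7, hence q_{Kora} = 21.3.
Equilibrium price: P = 233 − 3·42.6 = 105.2.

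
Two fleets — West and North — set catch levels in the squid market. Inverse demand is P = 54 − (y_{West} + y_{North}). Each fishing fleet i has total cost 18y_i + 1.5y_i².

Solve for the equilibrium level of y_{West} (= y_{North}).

6

Fishing fleet West's profit: π = y_{West}(54 − (y_{West} + y_{North})) − 18y_{West} − 1.5y_{West}².
∂π/∂y_{West} = 36 − 5y_{West} − y_{North} = 0, so y_{West} = 7.2 − 0.2y_{North}.
The game is symmetric, so in equilibrium y_{North} = y_{West}: the reaction function gives 1.2y_{West} = 7.2, hence y_{West} = 6.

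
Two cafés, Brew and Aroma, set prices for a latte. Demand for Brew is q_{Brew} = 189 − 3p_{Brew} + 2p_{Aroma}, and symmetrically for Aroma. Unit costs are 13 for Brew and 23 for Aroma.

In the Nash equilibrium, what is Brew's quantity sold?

Brew's profit: π = (p_{Brew} − 13)(189 − 3p_{Brew} + 2p_{Aroma}).
∂π/∂p_{Brew} = 228 − 6p_{Brew} + 2p_{Aroma} = 0 ⇒ p_{Brew} = 38 + (1/3)p_{Aroma}.
Similarly p_{Aroma} = 43 + (1/3)p_{Brew}.
Substituting the second reaction function into the first: p_{Brew} = 38 + (1/3)(43 + (1/3)p_{Brew}), which gives (8/9)p_{Brew} = 157/3 ⇒ p_{Brew} = 58.875.
Then p_{Aroma} = 43 + (1/3)·58.875 = 62.625.
q_{Brew} = 189 − 3·58.875 + 2·62.625 = 137.625.

137.625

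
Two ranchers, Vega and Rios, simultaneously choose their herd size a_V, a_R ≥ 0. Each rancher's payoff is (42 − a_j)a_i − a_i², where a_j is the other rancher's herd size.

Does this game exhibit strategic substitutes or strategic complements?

Vega's payoff is (42 − a_R)a_V − a_V².
∂π/∂a_V = 42 − a_R − 2a_V = 0, so a_V = 21 − 0.5a_R.
The best-response slope da_V/da_R = −0.5 < 0: the reaction function is downward-sloping, so the choices are strategic substitutes.

strategic substitutes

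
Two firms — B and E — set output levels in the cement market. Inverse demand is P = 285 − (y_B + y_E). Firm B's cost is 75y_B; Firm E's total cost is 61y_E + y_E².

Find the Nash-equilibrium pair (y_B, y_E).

88, 34

Firm B's profit: π = y_B(285 − (y_B + y_E)) − 75y_B.
∂π/∂y_B = 210 − 2y_B − y_E = 0, so y_B = 105 − 0.5y_E.
For E: ∂π/∂y_E = 224 − 4y_E − y_B = 0 ⇒ y_E = 56 − 0.25y_B.
Substituting the second reaction function into the first: y_B = 105 − 0.5(56 − 0.25y_B), which gives 0.875y_B = 77 ⇒ y_B = 88.
Then y_E = 56 − 0.25·88 = 34.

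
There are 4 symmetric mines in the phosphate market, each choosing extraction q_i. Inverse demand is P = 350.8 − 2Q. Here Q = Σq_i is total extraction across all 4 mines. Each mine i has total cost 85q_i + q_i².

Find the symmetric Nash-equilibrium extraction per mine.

22.15

A representative mine's profit is π_i = q_i(350.8 − 2Q) − 85q_i − q_i², with Q = q_i + Σ_{j≠i} q_j.
First-order condition: 265.8 − 6q_i − 2Σ_{j≠i} q_j = 0.
In a symmetric equilibrium every mine chooses the same q, so Σ_{j≠i} q_j = 3q. The condition becomes 265.8 − 12q = 0, giving q = 265.8/12 = 22.15.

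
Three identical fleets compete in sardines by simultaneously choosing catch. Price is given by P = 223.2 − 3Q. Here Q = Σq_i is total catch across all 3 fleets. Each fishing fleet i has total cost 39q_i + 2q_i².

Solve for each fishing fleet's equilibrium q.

A representative fishing fleet's profit is π_i = q_i(223.2 − 3Q) − 39q_i − 2q_i², with Q = q_i + Σ_{j≠i} q_j.
First-order condition: 184.2 − 10q_i − 3Σ_{j≠i} q_j = 0.
With identical fishing fleets, set every q_j = q: then 184.2 − 10q − 6q = 0, i.e. q = 184.2/16 = 11.5125.

11.5125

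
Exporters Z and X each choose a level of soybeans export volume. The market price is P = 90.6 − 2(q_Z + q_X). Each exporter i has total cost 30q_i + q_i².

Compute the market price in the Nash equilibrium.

Exporter Z's profit: π = q_Z(90.6 − 2(q_Z + q_X)) − 30q_Z − q_Z².
∂π/∂q_Z = 60.6 − 6q_Z − 2q_X = 0, so q_Z = 10.1 − (1/3)q_X.
The game is symmetric, so in equilibrium q_X = q_Z: the reaction function gives (4/3)q_Z = 10.1, hence q_Z = 7.575.
Equilibrium price: P = 90.6 − 2·15.15 = 60.3.

60.3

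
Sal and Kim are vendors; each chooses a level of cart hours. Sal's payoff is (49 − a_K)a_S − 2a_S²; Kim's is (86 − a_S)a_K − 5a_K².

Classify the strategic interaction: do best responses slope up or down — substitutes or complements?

strategic substitutes

Expanding Sal's payoff: 49a_S − a_Ka_S − 2a_S².
∂π/∂a_S = 49 − a_K − 4a_S = 0, so a_S = 12.25 − 0.25a_K.
The best-response slope da_S/da_K = −0.25 < 0: the reaction function is downward-sloping, so the choices are strategic substitutes.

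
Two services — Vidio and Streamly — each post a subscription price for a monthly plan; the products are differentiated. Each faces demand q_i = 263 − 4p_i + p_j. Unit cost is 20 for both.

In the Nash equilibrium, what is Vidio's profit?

Vidio's profit: π = (p_{Vidio} − 20)(263 − 4p_{Vidio} + p_{Streamly}).
∂π/∂p_{Vidio} = 343 − 8p_{Vidio} + p_{Streamly} = 0 ⇒ p_{Vidio} = 42.875 + 0.125p_{Streamly}.
Setting p_{Vidio} = p_{Streamly} in the reaction function: p_{Vidio} = 42.875 + 0.125p_{Vidio}, so p_{Vidio} = 42.875 / 0.875 = 49.
q_{Vidio} = 263 − 4·49 + 49 = 116.
Profit = (49 − 20)·116 = 3364.

3364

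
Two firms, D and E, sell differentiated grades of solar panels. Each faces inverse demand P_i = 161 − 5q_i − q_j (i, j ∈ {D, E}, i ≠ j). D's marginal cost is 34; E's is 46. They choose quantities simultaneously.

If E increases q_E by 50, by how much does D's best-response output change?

Firm D's profit: π = q_D(161 − 5q_D − q_E) − 34q_D.
∂π/∂q_D = 127 − 10q_D − q_E = 0 ⇒ q_D = 12.7 − 0.1q_E.
The reaction-function slope is −0.1, so a 50-unit rise in q_E moves q_D by −0.1 × 50 = −5. D's best response falls — the actions are strategic substitutes.

-5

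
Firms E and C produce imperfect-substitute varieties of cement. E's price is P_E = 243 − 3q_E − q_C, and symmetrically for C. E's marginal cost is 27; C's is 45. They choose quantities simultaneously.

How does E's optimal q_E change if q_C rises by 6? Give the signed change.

-1

Firm E's profit: π = q_E(243 − 3q_E − q_C) − 27q_E.
∂π/∂q_E = 216 − 6q_E − q_C = 0 ⇒ q_E = 36 − (1/6)q_C.
The reaction-function slope is −1/6, so a 6-unit rise in q_C moves q_E by −1/6 × 6 = −1. E's best response falls — the actions are strategic substitutes.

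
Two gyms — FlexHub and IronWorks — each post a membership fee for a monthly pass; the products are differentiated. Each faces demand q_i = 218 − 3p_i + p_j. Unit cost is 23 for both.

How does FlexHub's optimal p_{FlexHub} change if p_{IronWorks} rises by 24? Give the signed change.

FlexHub's profit: π = (p_{FlexHub} − 23)(218 − 3p_{FlexHub} + p_{IronWorks}).
∂π/∂p_{FlexHub} = 287 − 6p_{FlexHub} + p_{IronWorks} = 0 ⇒ p_{FlexHub} = 287/6 + (1/6)p_{IronWorks}.
The reaction-function slope is 1/6, so a 24-unit rise in p_{IronWorks} moves p_{FlexHub} by 1/6 × 24 = 4. FlexHub's best response rises — the actions are strategic complements.

4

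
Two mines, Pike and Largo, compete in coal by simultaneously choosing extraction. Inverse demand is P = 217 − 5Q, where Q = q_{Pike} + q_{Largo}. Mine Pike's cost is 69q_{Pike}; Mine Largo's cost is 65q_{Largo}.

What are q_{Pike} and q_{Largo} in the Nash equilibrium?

Mine Pike's profit: π = q_{Pike}(217 − 5(q_{Pike} + q_{Largo})) − 69q_{Pike}.
∂π/∂q_{Pike} = 148 − 10q_{Pike} − 5q_{Largo} = 0, so q_{Pike} = 14.8 − 0.5q_{Largo}.
By the same steps for Largo: q_{Largo} = 15.2 − 0.5q_{Pike}.
Solving the two reaction functions simultaneously: (1 − (−0.5)(−0.5))q_{Pike} = 14.8 − 0.5·15.2, so 0.75q_{Pike} = 7.2 and q_{Pike} = 9.6.
Then q_{Largo} = 15.2 − 0.5·9.6 = 10.4.

9.6, 10.4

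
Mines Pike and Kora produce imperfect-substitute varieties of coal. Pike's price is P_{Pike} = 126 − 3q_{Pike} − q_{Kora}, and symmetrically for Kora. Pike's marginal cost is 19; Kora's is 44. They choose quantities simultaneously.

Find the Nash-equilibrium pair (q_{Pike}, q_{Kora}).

Mine Pike's profit: π = q_{Pike}(126 − 3q_{Pike} − q_{Kora}) − 19q_{Pike}.
∂π/∂q_{Pike} = 107 − 6q_{Pike} − q_{Kora} = 0 ⇒ q_{Pike} = 107/6 − (1/6)q_{Kora}.
Similarly q_{Kora} = 41/3 − (1/6)q_{Pike}.
Solving the two reaction functions simultaneously: (1 − (−1/6)(−1/6))q_{Pike} = 107/6 − (1/6)·(41/3), so (35/36)q_{Pike} = 140/9 and q_{Pike} = 16.
Then q_{Kora} = 41/3 − (1/6)·16 = 11.

16, 11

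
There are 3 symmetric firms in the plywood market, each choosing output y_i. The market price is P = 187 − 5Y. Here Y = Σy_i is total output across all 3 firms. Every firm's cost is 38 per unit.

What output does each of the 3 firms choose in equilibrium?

7.45

A representative firm's profit is π_i = y_i(187 − 5Y) − 38y_i, with Y = y_i + Σ_{j≠i} y_j.
First-order condition: 149 − 10y_i − 5Σ_{j≠i} y_j = 0.
With identical firms, set every y_j = y: then 149 − 10y − 10y = 0, i.e. y = 149/20 = 7.45.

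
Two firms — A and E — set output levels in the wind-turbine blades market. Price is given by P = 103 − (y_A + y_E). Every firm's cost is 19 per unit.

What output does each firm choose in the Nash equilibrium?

Firm A's profit: π = y_A(103 − (y_A + y_E)) − 19y_A.
∂π/∂y_A = 84 − 2y_A − y_E = 0, so y_A = 42 − 0.5y_E.
The game is symmetric, so in equilibrium y_E = y_A: the reaction function gives 1.5y_A = 42, hence y_A = 28.

28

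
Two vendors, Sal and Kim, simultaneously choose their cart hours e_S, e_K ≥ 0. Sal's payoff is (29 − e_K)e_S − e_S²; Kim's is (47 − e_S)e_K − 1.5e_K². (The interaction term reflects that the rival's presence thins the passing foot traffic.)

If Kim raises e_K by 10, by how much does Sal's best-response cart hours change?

Expanding Sal's payoff: 29e_S − e_Ke_S − e_S².
∂π/∂e_S = 29 − e_K − 2e_S = 0, so e_S = 14.5 − 0.5e_K.
The reaction-function slope is −0.5, so a 10-unit rise in e_K moves e_S by −0.5 × 10 = −5. Sal's best response falls — the actions are strategic substitutes.

-5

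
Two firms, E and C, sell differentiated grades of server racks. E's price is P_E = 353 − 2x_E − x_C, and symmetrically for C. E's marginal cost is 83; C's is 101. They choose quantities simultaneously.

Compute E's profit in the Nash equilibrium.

Firm E's profit: π = x_E(353 − 2x_E − x_C) − 83x_E.
∂π/∂x_E = 270 − 4x_E − x_C = 0 ⇒ x_E = 67.5 − 0.25x_C.
Similarly x_C = 63 − 0.25x_E.
Solving the two reaction functions simultaneously: (1 − (−0.25)(−0.25))x_E = 67.5 − 0.25·63, so 0.9375x_E = 51.75 and x_E = 55.2.
Then x_C = 63 − 0.25·55.2 = 49.2.
P_E = 353 − 2·55.2 − 49.2 = 193.4.
Profit = (193.4 − 83)·55.2 = 6094.08.

6094.08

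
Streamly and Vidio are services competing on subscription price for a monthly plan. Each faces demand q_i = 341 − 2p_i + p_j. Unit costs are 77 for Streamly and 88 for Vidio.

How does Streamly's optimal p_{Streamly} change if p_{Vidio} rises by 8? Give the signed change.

Streamly's profit: π = (p_{Streamly} − 77)(341 − 2p_{Streamly} + p_{Vidio}).
∂π/∂p_{Streamly} = 495 − 4p_{Streamly} + p_{Vidio} = 0 ⇒ p_{Streamly} = 123.75 + 0.25p_{Vidio}.
The reaction-function slope is 0.25, so an 8-unit rise in p_{Vidio} moves p_{Streamly} by 0.25 × 8 = 2. Streamly's best response rises — the actions are strategic complements.

2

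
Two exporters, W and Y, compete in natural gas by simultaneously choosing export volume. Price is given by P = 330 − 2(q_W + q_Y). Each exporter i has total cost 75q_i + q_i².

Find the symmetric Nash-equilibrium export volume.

31.875

Exporter W's profit: π = q_W(330 − 2(q_W + q_Y)) − 75q_W − q_W².
∂π/∂q_W = 255 − 6q_W − 2q_Y = 0, so q_W = 42.5 − (1/3)q_Y.
By symmetry q_Y = q_W; substituting into the reaction function, (4/3)q_W = 42.5 and q_W = 31.875.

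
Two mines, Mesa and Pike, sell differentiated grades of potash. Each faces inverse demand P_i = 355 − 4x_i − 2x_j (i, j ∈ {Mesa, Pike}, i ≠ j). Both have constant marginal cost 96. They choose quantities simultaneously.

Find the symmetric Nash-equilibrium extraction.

25.9

Mine Mesa's profit: π = x_{Mesa}(355 − 4x_{Mesa} − 2x_{Pike}) − 96x_{Mesa}.
∂π/∂x_{Mesa} = 259 − 8x_{Mesa} − 2x_{Pike} = 0 ⇒ x_{Mesa} = 32.375 − 0.25x_{Pike}.
The game is symmetric, so in equilibrium x_{Pike} = x_{Mesa}: the reaction function gives 1.25x_{Mesa} = 32.375, hence x_{Mesa} = 25.9.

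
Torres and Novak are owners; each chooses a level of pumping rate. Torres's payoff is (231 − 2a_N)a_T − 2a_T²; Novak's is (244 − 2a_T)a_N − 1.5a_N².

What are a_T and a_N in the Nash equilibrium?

25.625, 64.25

Expanding Torres's payoff: 231a_T − 2a_Na_T − 2a_T².
∂π/∂a_T = 231 − 2a_N − 4a_T = 0, so a_T = 57.75 − 0.5a_N.
Likewise for Novak: a_N = 244/3 − (2/3)a_T.
Solving the two reaction functions simultaneously: (1 − (−0.5)(−2/3))a_T = 57.75 − 0.5·(244/3), so (2/3)a_T = 205/12 and a_T = 25.625.
Then a_N = 244/3 − (2/3)·25.625 = 64.25.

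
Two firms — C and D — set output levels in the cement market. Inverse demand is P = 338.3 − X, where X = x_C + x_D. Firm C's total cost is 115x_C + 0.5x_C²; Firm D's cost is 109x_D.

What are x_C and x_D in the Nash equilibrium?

Firm C's profit: π = x_C(338.3 − (x_C + x_D)) − 115x_C − 0.5x_C².
∂π/∂x_C = 223.3 − 3x_C − x_D = 0, so x_C = 2233/30 − (1/3)x_D.
For D: ∂π/∂x_D = 229.3 − 2x_D − x_C = 0 ⇒ x_D = 114.65 − 0.5x_C.
Plugging x_D into C's best response: x_C = 2233/30 − (1/3)(114.65 − 0.5x_C) ⇒ (5/6)x_C = 2173/60, so x_C = 43.46.
Then x_D = 114.65 − 0.5·43.46 = 92.92.

43.46, 92.92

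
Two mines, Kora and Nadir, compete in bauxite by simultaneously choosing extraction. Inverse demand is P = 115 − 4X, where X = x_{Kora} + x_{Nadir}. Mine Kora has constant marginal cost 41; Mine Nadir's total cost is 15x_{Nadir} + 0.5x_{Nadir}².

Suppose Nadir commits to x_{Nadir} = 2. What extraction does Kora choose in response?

8.25

Mine Kora's profit: π = x_{Kora}(115 − 4(x_{Kora} + x_{Nadir})) − 41x_{Kora}.
∂π/∂x_{Kora} = 74 − 8x_{Kora} − 4x_{Nadir} = 0, so x_{Kora} = 9.25 − 0.5x_{Nadir}.
At x_{Nadir} = 2: x_{Kora} = 9.25 − 0.5·2 = 8.25.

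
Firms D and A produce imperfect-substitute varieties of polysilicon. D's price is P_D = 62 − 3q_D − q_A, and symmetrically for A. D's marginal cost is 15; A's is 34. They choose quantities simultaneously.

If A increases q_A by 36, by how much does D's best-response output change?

Firm D's profit: π = q_D(62 − 3q_D − q_A) − 15q_D.
∂π/∂q_D = 47 − 6q_D − q_A = 0 ⇒ q_D = 47/6 − (1/6)q_A.
The reaction-function slope is −1/6, so a 36-unit rise in q_A moves q_D by −1/6 × 36 = −6. D's best response falls — the actions are strategic substitutes.

-6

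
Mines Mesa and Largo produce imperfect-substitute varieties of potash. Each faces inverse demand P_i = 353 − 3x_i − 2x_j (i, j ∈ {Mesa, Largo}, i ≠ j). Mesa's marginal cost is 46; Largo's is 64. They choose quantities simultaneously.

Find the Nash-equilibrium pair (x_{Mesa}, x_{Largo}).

Mine Mesa's profit: π = x_{Mesa}(353 − 3x_{Mesa} − 2x_{Largo}) − 46x_{Mesa}.
∂π/∂x_{Mesa} = 307 − 6x_{Mesa} − 2x_{Largo} = 0 ⇒ x_{Mesa} = 307/6 − (1/3)x_{Largo}.
Similarly x_{Largo} = 289/6 − (1/3)x_{Mesa}.
Solving the two reaction functions simultaneously: (1 − (−1/3)(−1/3))x_{Mesa} = 307/6 − (1/3)·(289/6), so (8/9)x_{Mesa} = 316/9 and x_{Mesa} = 39.5.
Then x_{Largo} = 289/6 − (1/3)·39.5 = 35.

39.5, 35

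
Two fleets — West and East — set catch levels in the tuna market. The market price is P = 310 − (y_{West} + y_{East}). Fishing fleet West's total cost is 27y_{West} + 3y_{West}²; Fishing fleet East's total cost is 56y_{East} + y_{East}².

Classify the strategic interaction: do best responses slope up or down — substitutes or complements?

Fishing fleet West's profit: π = y_{West}(310 − (y_{West} + y_{East})) − 27y_{West} − 3y_{West}².
∂π/∂y_{West} = 283 − 8y_{West} − y_{East} = 0, so y_{West} = 35.375 − 0.125y_{East}.
The best-response slope dy_{West}/dy_{East} = −0.125 < 0: the reaction function is downward-sloping, so the choices are strategic substitutes.

strategic substitutes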